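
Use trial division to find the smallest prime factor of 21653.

59

21653 is odd.
Digit sum 17, not divisible by 3.
Ends in 3: not divisible by 5.
7: 21653 = 7·3093 + 2
11: 21653 = 11·1968 + 5
13: 21653 = 13·1665 + 8
17: 21653 = 17·1273 + 12
19: 21653 = 19·1139 + 12
23: 21653 = 23·941 + 10
29: 21653 = 29·746 + 19
31: 21653 = 31·698 + 15
37: 21653 = 37·585 + 8
41: 21653 = 41·528 + 5
43: 21653 = 43·503 + 24
47: 21653 = 47·460 + 33
53: 21653 = 53·408 + 29
59: 21653 = 59·367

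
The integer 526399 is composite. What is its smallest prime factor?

526399 is odd.
Digit sum 34, not divisible by 3.
Ends in 9: not divisible by 5.
7: 526399 = 7·75199 + 6
11: 526399 = 11·47854 + 5
13: 526399 = 13·40492 + 3
17: 526399 = 17·30964 + 11
19: 526399 = 19·27705 + 4
23: 526399 = 23·22886 + 21
29: 526399 = 29·18151 + 20
31: 526399 = 31·16980 + 19
37: 526399 = 37·14227

37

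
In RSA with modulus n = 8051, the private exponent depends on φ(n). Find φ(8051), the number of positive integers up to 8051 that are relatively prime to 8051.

7872

Factor: 8051 = 83 · 97.
φ(8051) = (83−1) · (97−1) = 82 · 96 = 7872.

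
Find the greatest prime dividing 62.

62 = 2 · 31
31 is prime.
So 62 = 2 · 31; the largest prime factor is 31.

31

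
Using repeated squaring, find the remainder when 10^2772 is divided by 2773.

10^1 ≡ 10 (mod 2773)
10^2 ≡ 10^2 = 100 ≡ 100 (mod 2773)
10^4 ≡ 100^2 = 10000 ≡ 1681 (mod 2773)
10^8 ≡ 1681^2 = 2825761 ≡ 74 (mod 2773)
10^16 ≡ 74^2 = 5476 ≡ 2703 (mod 2773)
10^32 ≡ 2703^2 = 7306209 ≡ 2127 (mod 2773)
10^64 ≡ 2127^2 = 4524129 ≡ 1366 (mod 2773)
10^128 ≡ 1366^2 = 1865956 ≡ 2500 (mod 2773)
10^256 ≡ 2500^2 = 6250000 ≡ 2431 (mod 2773)
10^512 ≡ 2431^2 = 5909761 ≡ 498 (mod 2773)
10^1024 ≡ 498^2 = 248004 ≡ 1207 (mod 2773)
10^2048 ≡ 1207^2 = 1456849 ≡ 1024 (mod 2773)
2772 = 2048 + 512 + 128 + 64 + 16 + 4 in binary powers of 2.
So 10^2772 ≡ 1024 · 498 · 2500 · 1366 · 2703 · 1681 ≡ 1113 (mod 2773).
Since 1113 ≠ 1, base 10 is a Fermat witness: 2773 is composite.

1113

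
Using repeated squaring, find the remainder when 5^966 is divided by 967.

5^1 ≡ 5 (mod 967)
5^2 ≡ 5^2 = 25 ≡ 25 (mod 967)
5^4 ≡ 25^2 = 625 ≡ 625 (mod 967)
5^8 ≡ 625^2 = 390625 ≡ 924 (mod 967)
5^16 ≡ 924^2 = 853776 ≡ 882 (mod 967)
5^32 ≡ 882^2 = 777924 ≡ 456 (mod 967)
5^64 ≡ 456^2 = 207936 ≡ 31 (mod 967)
5^128 ≡ 31^2 = 961 ≡ 961 (mod 967)
5^256 ≡ 961^2 = 923521 ≡ 36 (mod 967)
5^512 ≡ 36^2 = 1296 ≡ 329 (mod 967)
966 = 512 + 256 + 128 + 64 + 4 + 2 in binary powers of 2.
So 5^966 ≡ 329 · 36 · 961 · 31 · 625 · 25 ≡ 1 (mod 967).
Since the result is 1, base 5 gives no evidence that 967 is composite.

1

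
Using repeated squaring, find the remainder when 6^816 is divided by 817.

6^1 ≡ 6 (mod 817)
6^2 ≡ 6^2 = 36 ≡ 36 (mod 817)
6^4 ≡ 36^2 = 1296 ≡ 479 (mod 817)
6^8 ≡ 479^2 = 229441 ≡ 681 (mod 817)
6^16 ≡ 681^2 = 463761 ≡ 522 (mod 817)
6^32 ≡ 522^2 = 272484 ≡ 423 (mod 817)
6^64 ≡ 423^2 = 178929 ≡ 6 (mod 817)
6^128 ≡ 6^2 = 36 ≡ 36 (mod 817)
6^256 ≡ 36^2 = 1296 ≡ 479 (mod 817)
6^512 ≡ 479^2 = 229441 ≡ 681 (mod 817)
816 = 512 + 256 + 32 + 16 in binary powers of 2.
So 6^816 ≡ 681 · 479 · 423 · 522 ≡ 87 (mod 817).
Since 87 ≠ 1, base 6 is a Fermat witness: 817 is composite.

87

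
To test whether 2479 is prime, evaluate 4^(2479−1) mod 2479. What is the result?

4^1 ≡ 4 (mod 2479)
4^2 ≡ 4^2 = 16 ≡ 16 (mod 2479)
4^4 ≡ 16^2 = 256 ≡ 256 (mod 2479)
4^8 ≡ 256^2 = 65536 ≡ 1082 (mod 2479)
4^16 ≡ 1082^2 = 1170724 ≡ 636 (mod 2479)
4^32 ≡ 636^2 = 404496 ≡ 419 (mod 2479)
4^64 ≡ 419^2 = 175561 ≡ 2031 (mod 2479)
4^128 ≡ 2031^2 = 4124961 ≡ 2384 (mod 2479)
4^256 ≡ 2384^2 = 5683456 ≡ 1588 (mod 2479)
4^512 ≡ 1588^2 = 2521744 ≡ 601 (mod 2479)
4^1024 ≡ 601^2 = 361201 ≡ 1746 (mod 2479)
4^2048 ≡ 1746^2 = 3048516 ≡ 1825 (mod 2479)
2478 = 2048 + 256 + 128 + 32 + 8 + 4 + 2 in binary powers of 2.
So 4^2478 ≡ 1825 · 1588 · 2384 · 419 · 1082 · 256 · 16 ≡ 935 (mod 2479).
Since 935 ≠ 1, base 4 is a Fermat witness: 2479 is composite.

935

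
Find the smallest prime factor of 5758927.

5758927 is odd.
Digit sum 43, not divisible by 3.
Ends in 7: not divisible by 5.
7: 5758927 = 7·822703 + 6
11: 5758927 = 11·523538 + 9
13: 5758927 = 13·442994 + 5
17: 5758927 = 17·338760 + 7
19: 5758927 = 19·303101 + 8
23: 5758927 = 23·250388 + 3
29: 5758927 = 29·198583 + 20
31: 5758927 = 31·185771 + 26
37: 5758927 = 37·155646 + 25
41: 5758927 = 41·140461 + 26
43: 5758927 = 43·133928 + 23
47: 5758927 = 47·122530 + 17
53: 5758927 = 53·108659

53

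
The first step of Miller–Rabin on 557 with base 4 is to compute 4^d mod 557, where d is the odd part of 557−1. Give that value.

557 − 1 = 556 = 2^2 · 139, so d = 139.
4^1 ≡ 4 (mod 557)
4^2 ≡ 4^2 = 16 ≡ 16 (mod 557)
4^4 ≡ 16^2 = 256 ≡ 256 (mod 557)
4^8 ≡ 256^2 = 65536 ≡ 367 (mod 557)
4^16 ≡ 367^2 = 134689 ≡ 452 (mod 557)
4^32 ≡ 452^2 = 204304 ≡ 442 (mod 557)
4^64 ≡ 442^2 = 195364 ≡ 414 (mod 557)
4^128 ≡ 414^2 = 171396 ≡ 397 (mod 557)
139 = 128 + 8 + 2 + 1 in binary powers of 2.
So 4^139 ≡ 397 · 367 · 16 · 4 ≡ 556 (mod 557).
Since 4^d ≡ 556 (mod 557), base 4 does not prove 557 composite.

556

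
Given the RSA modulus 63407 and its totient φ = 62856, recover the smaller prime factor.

163

φ(n) = (p−1)(q−1) = n − (p+q) + 1, so p + q = 63407 − 62856 + 1 = 552.
p and q are the roots of t² − 552t + 63407 = 0.
Discriminant: 552² − 4·63407 = 304704 − 253628 = 51076; √51076 = 226.
q = (552 − 226)/2 = 163, p = (552 + 226)/2 = 389.
Check: 163 · 389 = 63407.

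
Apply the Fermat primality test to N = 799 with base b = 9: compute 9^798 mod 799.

225

9^1 ≡ 9 (mod 799)
9^2 ≡ 9^2 = 81 ≡ 81 (mod 799)
9^4 ≡ 81^2 = 6561 ≡ 169 (mod 799)
9^8 ≡ 169^2 = 28561 ≡ 596 (mod 799)
9^16 ≡ 596^2 = 355216 ≡ 460 (mod 799)
9^32 ≡ 460^2 = 211600 ≡ 664 (mod 799)
9^64 ≡ 664^2 = 440896 ≡ 647 (mod 799)
9^128 ≡ 647^2 = 418609 ≡ 732 (mod 799)
9^256 ≡ 732^2 = 535824 ≡ 494 (mod 799)
9^512 ≡ 494^2 = 244036 ≡ 341 (mod 799)
798 = 512 + 256 + 16 + 8 + 4 + 2 in binary powers of 2.
So 9^798 ≡ 341 · 494 · 460 · 596 · 169 · 81 ≡ 225 (mod 799).
Since 225 ≠ 1, base 9 is a Fermat witness: 799 is composite.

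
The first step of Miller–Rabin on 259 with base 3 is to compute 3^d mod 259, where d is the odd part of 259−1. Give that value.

27

259 − 1 = 258 = 2^1 · 129, so d = 129.
3^1 ≡ 3 (mod 259)
3^2 ≡ 3^2 = 9 ≡ 9 (mod 259)
3^4 ≡ 9^2 = 81 ≡ 81 (mod 259)
3^8 ≡ 81^2 = 6561 ≡ 86 (mod 259)
3^16 ≡ 86^2 = 7396 ≡ 144 (mod 259)
3^32 ≡ 144^2 = 20736 ≡ 16 (mod 259)
3^64 ≡ 16^2 = 256 ≡ 256 (mod 259)
3^128 ≡ 256^2 = 65536 ≡ 9 (mod 259)
129 = 128 + 1 in binary powers of 2.
So 3^129 ≡ 9 · 3 ≡ 27 (mod 259).
Squaring chain: 27; never reaches −1, so base 3 is a Miller–Rabin witness that 259 is composite.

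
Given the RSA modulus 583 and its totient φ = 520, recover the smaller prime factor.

φ(n) = (p−1)(q−1) = n − (p+q) + 1, so p + q = 583 − 520 + 1 = 64.
p and q are the roots of t² − 64t + 583 = 0.
Discriminant: 64² − 4·583 = 4096 − 2332 = 1764; √1764 = 42.
q = (64 − 42)/2 = 11, p = (64 + 42)/2 = 53.
Check: 11 · 53 = 583.

11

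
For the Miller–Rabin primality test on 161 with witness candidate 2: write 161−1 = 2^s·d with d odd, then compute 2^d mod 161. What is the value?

161 − 1 = 160 = 2^5 · 5, so d = 5.
2^1 ≡ 2 (mod 161)
2^2 ≡ 2^2 = 4 ≡ 4 (mod 161)
2^4 ≡ 4^2 = 16 ≡ 16 (mod 161)
5 = 4 + 1 in binary powers of 2.
So 2^5 ≡ 16 · 2 ≡ 32 (mod 161).
Squaring chain: 32 → 58 → 144 → 128 → 123; never reaches −1, so base 2 is a Miller–Rabin witness that 161 is composite.

32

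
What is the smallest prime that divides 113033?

113033 is odd.
Digit sum 11, not divisible by 3.
Ends in 3: not divisible by 5.
7: 113033 = 7·16147 + 4
11: 113033 = 11·10275 + 8
13: 113033 = 13·8694 + 11
17: 113033 = 17·6649

17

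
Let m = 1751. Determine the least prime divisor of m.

17

1751 is odd.
Digit sum 14, not divisible by 3.
Ends in 1: not divisible by 5.
7: 1751 = 7·250 + 1
11: 1751 = 11·159 + 2
13: 1751 = 13·134 + 9
17: 1751 = 17·103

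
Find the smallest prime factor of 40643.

40643 is odd.
Digit sum 17, not divisible by 3.
Ends in 3: not divisible by 5.
7: 40643 = 7·5806 + 1
11: 40643 = 11·3694 + 9
13: 40643 = 13·3126 + 5
17: 40643 = 17·2390 + 13
19: 40643 = 19·2139 + 2
23: 40643 = 23·1767 + 2
29: 40643 = 29·1401 + 14
31: 40643 = 31·1311 + 2
37: 40643 = 37·1098 + 17
41: 40643 = 41·991 + 12
43: 40643 = 43·945 + 8
47: 40643 = 47·864 + 35
53: 40643 = 53·766 + 45
59: 40643 = 59·688 + 51
61: 40643 = 61·666 + 17
67: 40643 = 67·606 + 41
71: 40643 = 71·572 + 31
73: 40643 = 73·556 + 55
79: 40643 = 79·514 + 37
83: 40643 = 83·489 + 56
89: 40643 = 89·456 + 59
97: 40643 = 97·419

97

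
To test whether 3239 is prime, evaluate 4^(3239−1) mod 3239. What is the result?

715

4^1 ≡ 4 (mod 3239)
4^2 ≡ 4^2 = 16 ≡ 16 (mod 3239)
4^4 ≡ 16^2 = 256 ≡ 256 (mod 3239)
4^8 ≡ 256^2 = 65536 ≡ 756 (mod 3239)
4^16 ≡ 756^2 = 571536 ≡ 1472 (mod 3239)
4^32 ≡ 1472^2 = 2166784 ≡ 3132 (mod 3239)
4^64 ≡ 3132^2 = 9809424 ≡ 1732 (mod 3239)
4^128 ≡ 1732^2 = 2999824 ≡ 510 (mod 3239)
4^256 ≡ 510^2 = 260100 ≡ 980 (mod 3239)
4^512 ≡ 980^2 = 960400 ≡ 1656 (mod 3239)
4^1024 ≡ 1656^2 = 2742336 ≡ 2142 (mod 3239)
4^2048 ≡ 2142^2 = 4588164 ≡ 1740 (mod 3239)
3238 = 2048 + 1024 + 128 + 32 + 4 + 2 in binary powers of 2.
So 4^3238 ≡ 1740 · 2142 · 510 · 3132 · 256 · 16 ≡ 715 (mod 3239).
Since 715 ≠ 1, base 4 is a Fermat witness: 3239 is composite.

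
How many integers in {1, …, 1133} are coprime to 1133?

Factor: 1133 = 11 · 103.
φ(1133) = (11−1) · (103−1) = 10 · 102 = 1020.

1020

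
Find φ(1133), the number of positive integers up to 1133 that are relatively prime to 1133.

Factor: 1133 = 11 · 103.
φ(1133) = (11−1) · (103−1) = 10 · 102 = 1020.

1020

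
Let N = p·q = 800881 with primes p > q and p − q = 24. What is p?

907

Since p = q + 24, we have 800881 = q(q + 24), so q² + 24q − 800881 = 0.
Discriminant: 24² + 4·800881 = 576 + 3203524 = 3204100; √3204100 = 1790.
q = (−24 + 1790)/2 = 883, and p = q + 24 = 907.
Check: 883 · 907 = 800881.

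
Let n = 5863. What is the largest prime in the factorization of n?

5863 = 11 · 533
533 = 13 · 41
41 is prime.
So 5863 = 11 · 13 · 41; the largest prime factor is 41.

41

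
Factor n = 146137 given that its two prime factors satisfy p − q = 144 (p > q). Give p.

461

Since p = q + 144, we have 146137 = q(q + 144), so q² + 144q − 146137 = 0.
Discriminant: 144² + 4·146137 = 20736 + 584548 = 605284; √605284 = 778.
q = (−144 + 778)/2 = 317, and p = q + 144 = 461.
Check: 317 · 461 = 146137.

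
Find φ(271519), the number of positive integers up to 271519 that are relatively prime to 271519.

Factor: 271519 = 47 · 53 · 109.
φ(271519) = (47−1) · (53−1) · (109−1) = 46 · 52 · 108 = 258336.

258336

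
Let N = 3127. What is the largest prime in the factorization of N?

3127 = 53 · 59
59 is prime.
So 3127 = 53 · 59; the largest prime factor is 59.

59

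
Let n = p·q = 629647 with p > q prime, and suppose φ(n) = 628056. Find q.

φ(n) = (p−1)(q−1) = n − (p+q) + 1, so p + q = 629647 − 628056 + 1 = 1592.
p and q are the roots of t² − 1592t + 629647 = 0.
Discriminant: 1592² − 4·629647 = 2534464 − 2518588 = 15876; √15876 = 126.
q = (1592 − 126)/2 = 733, p = (1592 + 126)/2 = 859.
Check: 733 · 859 = 629647.

733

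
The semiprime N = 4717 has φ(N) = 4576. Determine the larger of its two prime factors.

89

φ(n) = (p−1)(q−1) = n − (p+q) + 1, so p + q = 4717 − 4576 + 1 = 142.
p and q are the roots of t² − 142t + 4717 = 0.
Discriminant: 142² − 4·4717 = 20164 − 18868 = 1296; √1296 = 36.
q = (142 − 36)/2 = 53, p = (142 + 36)/2 = 89.
Check: 53 · 89 = 4717.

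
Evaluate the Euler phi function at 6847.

Factor: 6847 = 41 · 167.
φ(6847) = (41−1) · (167−1) = 40 · 166 = 6640.

6640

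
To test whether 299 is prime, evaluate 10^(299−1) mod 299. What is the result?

10^1 ≡ 10 (mod 299)
10^2 ≡ 10^2 = 100 ≡ 100 (mod 299)
10^4 ≡ 100^2 = 10000 ≡ 133 (mod 299)
10^8 ≡ 133^2 = 17689 ≡ 48 (mod 299)
10^16 ≡ 48^2 = 2304 ≡ 211 (mod 299)
10^32 ≡ 211^2 = 44521 ≡ 269 (mod 299)
10^64 ≡ 269^2 = 72361 ≡ 3 (mod 299)
10^128 ≡ 3^2 = 9 ≡ 9 (mod 299)
10^256 ≡ 9^2 = 81 ≡ 81 (mod 299)
298 = 256 + 32 + 8 + 2 in binary powers of 2.
So 10^298 ≡ 81 · 269 · 48 · 100 ≡ 289 (mod 299).
Since 289 ≠ 1, base 10 is a Fermat witness: 299 is composite.

289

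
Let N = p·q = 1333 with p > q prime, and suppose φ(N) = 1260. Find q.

31

φ(n) = (p−1)(q−1) = n − (p+q) + 1, so p + q = 1333 − 1260 + 1 = 74.
p and q are the roots of t² − 74t + 1333 = 0.
Discriminant: 74² − 4·1333 = 5476 − 5332 = 144; √144 = 12.
q = (74 − 12)/2 = 31, p = (74 + 12)/2 = 43.
Check: 31 · 43 = 1333.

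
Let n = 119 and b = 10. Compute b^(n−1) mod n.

10^1 ≡ 10 (mod 119)
10^2 ≡ 10^2 = 100 ≡ 100 (mod 119)
10^4 ≡ 100^2 = 10000 ≡ 4 (mod 119)
10^8 ≡ 4^2 = 16 ≡ 16 (mod 119)
10^16 ≡ 16^2 = 256 ≡ 18 (mod 119)
10^32 ≡ 18^2 = 324 ≡ 86 (mod 119)
10^64 ≡ 86^2 = 7396 ≡ 18 (mod 119)
118 = 64 + 32 + 16 + 4 + 2 in binary powers of 2.
So 10^118 ≡ 18 · 86 · 18 · 4 · 100 ≡ 60 (mod 119).
Since 60 ≠ 1, base 10 is a Fermat witness: 119 is composite.

60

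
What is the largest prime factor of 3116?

41

3116 = 2 · 1558
1558 = 2 · 779
779 = 19 · 41
41 is prime.
So 3116 = 2^2 · 19 · 41; the largest prime factor is 41.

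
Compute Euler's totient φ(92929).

85536

Factor: 92929 = 19 · 67 · 73.
φ(92929) = (19−1) · (67−1) · (73−1) = 18 · 66 · 72 = 85536.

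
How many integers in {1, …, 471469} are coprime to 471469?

Factor: 471469 = 59 · 61 · 131.
φ(471469) = (59−1) · (61−1) · (131−1) = 58 · 60 · 130 = 452400.

452400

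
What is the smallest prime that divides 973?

7

973 is odd.
Digit sum 19, not divisible by 3.
Ends in 3: not divisible by 5.
7: 973 = 7·139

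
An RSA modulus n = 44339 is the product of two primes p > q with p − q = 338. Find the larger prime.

Since p = q + 338, we have 44339 = q(q + 338), so q² + 338q − 44339 = 0.
Discriminant: 338² + 4·44339 = 114244 + 177356 = 291600; √291600 = 540.
q = (−338 + 540)/2 = 101, and p = q + 338 = 439.
Check: 101 · 439 = 44339.

439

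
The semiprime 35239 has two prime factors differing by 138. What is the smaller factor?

Since p = q + 138, we have 35239 = q(q + 138), so q² + 138q − 35239 = 0.
Discriminant: 138² + 4·35239 = 19044 + 140956 = 160000; √160000 = 400.
q = (−138 + 400)/2 = 131, and p = q + 138 = 269.
Check: 131 · 269 = 35239.

131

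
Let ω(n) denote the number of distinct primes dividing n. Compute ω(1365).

1365 = 3 · 455
455 = 5 · 91
91 = 7 · 13
1365 = 3 · 5 · 7 · 13, which has 4 distinct prime factors.

4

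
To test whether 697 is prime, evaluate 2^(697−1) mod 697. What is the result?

2^1 ≡ 2 (mod 697)
2^2 ≡ 2^2 = 4 ≡ 4 (mod 697)
2^4 ≡ 4^2 = 16 ≡ 16 (mod 697)
2^8 ≡ 16^2 = 256 ≡ 256 (mod 697)
2^16 ≡ 256^2 = 65536 ≡ 18 (mod 697)
2^32 ≡ 18^2 = 324 ≡ 324 (mod 697)
2^64 ≡ 324^2 = 104976 ≡ 426 (mod 697)
2^128 ≡ 426^2 = 181476 ≡ 256 (mod 697)
2^256 ≡ 256^2 = 65536 ≡ 18 (mod 697)
2^512 ≡ 18^2 = 324 ≡ 324 (mod 697)
696 = 512 + 128 + 32 + 16 + 8 in binary powers of 2.
So 2^696 ≡ 324 · 256 · 324 · 18 · 256 ≡ 18 (mod 697).
Since 18 ≠ 1, base 2 is a Fermat witness: 697 is composite.

18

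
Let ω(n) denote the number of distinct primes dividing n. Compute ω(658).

658 = 2 · 329
329 = 7 · 47
658 = 2 · 7 · 47, which has 3 distinct prime factors.

3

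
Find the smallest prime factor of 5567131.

5567131 is odd.
Digit sum 28, not divisible by 3.
Ends in 1: not divisible by 5.
7: 5567131 = 7·795304 + 3
11: 5567131 = 11·506102 + 9
13: 5567131 = 13·428240 + 11
17: 5567131 = 17·327478 + 5
19: 5567131 = 19·293006 + 17
23: 5567131 = 23·242049 + 4
29: 5567131 = 29·191970 + 1
31: 5567131 = 31·179584 + 27
37: 5567131 = 37·150463

37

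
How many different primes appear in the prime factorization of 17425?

3

17425 = 5^2 · 697
697 = 17 · 41
17425 = 5^2 · 17 · 41, which has 3 distinct prime factors.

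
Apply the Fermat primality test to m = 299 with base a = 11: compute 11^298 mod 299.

127

11^1 ≡ 11 (mod 299)
11^2 ≡ 11^2 = 121 ≡ 121 (mod 299)
11^4 ≡ 121^2 = 14641 ≡ 289 (mod 299)
11^8 ≡ 289^2 = 83521 ≡ 100 (mod 299)
11^16 ≡ 100^2 = 10000 ≡ 133 (mod 299)
11^32 ≡ 133^2 = 17689 ≡ 48 (mod 299)
11^64 ≡ 48^2 = 2304 ≡ 211 (mod 299)
11^128 ≡ 211^2 = 44521 ≡ 269 (mod 299)
11^256 ≡ 269^2 = 72361 ≡ 3 (mod 299)
298 = 256 + 32 + 8 + 2 in binary powers of 2.
So 11^298 ≡ 3 · 48 · 100 · 121 ≡ 127 (mod 299).
Since 127 ≠ 1, base 11 is a Fermat witness: 299 is composite.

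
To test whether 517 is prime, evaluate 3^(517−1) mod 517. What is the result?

3^1 ≡ 3 (mod 517)
3^2 ≡ 3^2 = 9 ≡ 9 (mod 517)
3^4 ≡ 9^2 = 81 ≡ 81 (mod 517)
3^8 ≡ 81^2 = 6561 ≡ 357 (mod 517)
3^16 ≡ 357^2 = 127449 ≡ 267 (mod 517)
3^32 ≡ 267^2 = 71289 ≡ 460 (mod 517)
3^64 ≡ 460^2 = 211600 ≡ 147 (mod 517)
3^128 ≡ 147^2 = 21609 ≡ 412 (mod 517)
3^256 ≡ 412^2 = 169744 ≡ 168 (mod 517)
3^512 ≡ 168^2 = 28224 ≡ 306 (mod 517)
516 = 512 + 4 in binary powers of 2.
So 3^516 ≡ 306 · 81 ≡ 487 (mod 517).
Since 487 ≠ 1, base 3 is a Fermat witness: 517 is composite.

487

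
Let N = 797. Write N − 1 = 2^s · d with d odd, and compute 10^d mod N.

797 − 1 = 796 = 2^2 · 199, so d = 199.
10^1 ≡ 10 (mod 797)
10^2 ≡ 10^2 = 100 ≡ 100 (mod 797)
10^4 ≡ 100^2 = 10000 ≡ 436 (mod 797)
10^8 ≡ 436^2 = 190096 ≡ 410 (mod 797)
10^16 ≡ 410^2 = 168100 ≡ 730 (mod 797)
10^32 ≡ 730^2 = 532900 ≡ 504 (mod 797)
10^64 ≡ 504^2 = 254016 ≡ 570 (mod 797)
10^128 ≡ 570^2 = 324900 ≡ 521 (mod 797)
199 = 128 + 64 + 4 + 2 + 1 in binary powers of 2.
So 10^199 ≡ 521 · 570 · 436 · 100 · 10 ≡ 1 (mod 797).
Since 10^d ≡ 1 (mod 797), base 10 does not prove 797 composite.

1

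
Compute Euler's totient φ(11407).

9600

Factor: 11407 = 11 · 17 · 61.
φ(11407) = (11−1) · (17−1) · (61−1) = 10 · 16 · 60 = 9600.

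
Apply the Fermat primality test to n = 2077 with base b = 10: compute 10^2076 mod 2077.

10^1 ≡ 10 (mod 2077)
10^2 ≡ 10^2 = 100 ≡ 100 (mod 2077)
10^4 ≡ 100^2 = 10000 ≡ 1692 (mod 2077)
10^8 ≡ 1692^2 = 2862864 ≡ 758 (mod 2077)
10^16 ≡ 758^2 = 574564 ≡ 1312 (mod 2077)
10^32 ≡ 1312^2 = 1721344 ≡ 1588 (mod 2077)
10^64 ≡ 1588^2 = 2521744 ≡ 266 (mod 2077)
10^128 ≡ 266^2 = 70756 ≡ 138 (mod 2077)
10^256 ≡ 138^2 = 19044 ≡ 351 (mod 2077)
10^512 ≡ 351^2 = 123201 ≡ 658 (mod 2077)
10^1024 ≡ 658^2 = 432964 ≡ 948 (mod 2077)
10^2048 ≡ 948^2 = 898704 ≡ 1440 (mod 2077)
2076 = 2048 + 16 + 8 + 4 in binary powers of 2.
So 10^2076 ≡ 1440 · 1312 · 758 · 1692 ≡ 777 (mod 2077).
Since 777 ≠ 1, base 10 is a Fermat witness: 2077 is composite.

777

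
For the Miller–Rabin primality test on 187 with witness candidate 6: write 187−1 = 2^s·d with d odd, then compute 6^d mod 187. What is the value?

95

187 − 1 = 186 = 2^1 · 93, so d = 93.
6^1 ≡ 6 (mod 187)
6^2 ≡ 6^2 = 36 ≡ 36 (mod 187)
6^4 ≡ 36^2 = 1296 ≡ 174 (mod 187)
6^8 ≡ 174^2 = 30276 ≡ 169 (mod 187)
6^16 ≡ 169^2 = 28561 ≡ 137 (mod 187)
6^32 ≡ 137^2 = 18769 ≡ 69 (mod 187)
6^64 ≡ 69^2 = 4761 ≡ 86 (mod 187)
93 = 64 + 16 + 8 + 4 + 1 in binary powers of 2.
So 6^93 ≡ 86 · 137 · 169 · 174 · 6 ≡ 95 (mod 187).
Squaring chain: 95; never reaches −1, so base 6 is a Miller–Rabin witness that 187 is composite.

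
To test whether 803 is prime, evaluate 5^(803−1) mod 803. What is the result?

5^1 ≡ 5 (mod 803)
5^2 ≡ 5^2 = 25 ≡ 25 (mod 803)
5^4 ≡ 25^2 = 625 ≡ 625 (mod 803)
5^8 ≡ 625^2 = 390625 ≡ 367 (mod 803)
5^16 ≡ 367^2 = 134689 ≡ 588 (mod 803)
5^32 ≡ 588^2 = 345744 ≡ 454 (mod 803)
5^64 ≡ 454^2 = 206116 ≡ 548 (mod 803)
5^128 ≡ 548^2 = 300304 ≡ 785 (mod 803)
5^256 ≡ 785^2 = 616225 ≡ 324 (mod 803)
5^512 ≡ 324^2 = 104976 ≡ 586 (mod 803)
802 = 512 + 256 + 32 + 2 in binary powers of 2.
So 5^802 ≡ 586 · 324 · 454 · 25 ≡ 707 (mod 803).
Since 707 ≠ 1, base 5 is a Fermat witness: 803 is composite.

707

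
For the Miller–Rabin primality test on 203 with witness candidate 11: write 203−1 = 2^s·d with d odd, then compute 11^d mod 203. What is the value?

203 − 1 = 202 = 2^1 · 101, so d = 101.
11^1 ≡ 11 (mod 203)
11^2 ≡ 11^2 = 121 ≡ 121 (mod 203)
11^4 ≡ 121^2 = 14641 ≡ 25 (mod 203)
11^8 ≡ 25^2 = 625 ≡ 16 (mod 203)
11^16 ≡ 16^2 = 256 ≡ 53 (mod 203)
11^32 ≡ 53^2 = 2809 ≡ 170 (mod 203)
11^64 ≡ 170^2 = 28900 ≡ 74 (mod 203)
101 = 64 + 32 + 4 + 1 in binary powers of 2.
So 11^101 ≡ 74 · 170 · 25 · 11 ≡ 177 (mod 203).
Squaring chain: 177; never reaches −1, so base 11 is a Miller–Rabin witness that 203 is composite.

177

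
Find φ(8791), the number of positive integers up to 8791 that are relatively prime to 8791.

8584

Factor: 8791 = 59 · 149.
φ(8791) = (59−1) · (149−1) = 58 · 148 = 8584.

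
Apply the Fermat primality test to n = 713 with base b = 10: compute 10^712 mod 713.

485

10^1 ≡ 10 (mod 713)
10^2 ≡ 10^2 = 100 ≡ 100 (mod 713)
10^4 ≡ 100^2 = 10000 ≡ 18 (mod 713)
10^8 ≡ 18^2 = 324 ≡ 324 (mod 713)
10^16 ≡ 324^2 = 104976 ≡ 165 (mod 713)
10^32 ≡ 165^2 = 27225 ≡ 131 (mod 713)
10^64 ≡ 131^2 = 17161 ≡ 49 (mod 713)
10^128 ≡ 49^2 = 2401 ≡ 262 (mod 713)
10^256 ≡ 262^2 = 68644 ≡ 196 (mod 713)
10^512 ≡ 196^2 = 38416 ≡ 627 (mod 713)
712 = 512 + 128 + 64 + 8 in binary powers of 2.
So 10^712 ≡ 627 · 262 · 49 · 324 ≡ 485 (mod 713).
Since 485 ≠ 1, base 10 is a Fermat witness: 713 is composite.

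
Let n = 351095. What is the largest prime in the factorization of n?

71

351095 = 5 · 70219
70219 = 23 · 3053
3053 = 43 · 71
71 is prime.
So 351095 = 5 · 23 · 43 · 71; the largest prime factor is 71.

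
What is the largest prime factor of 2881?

2881 = 43 · 67
67 is prime.
So 2881 = 43 · 67; the largest prime factor is 67.

67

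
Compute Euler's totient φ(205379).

Factor: 205379 = 59^3.
φ(205379) = 59^2·(59−1) = 201898.

201898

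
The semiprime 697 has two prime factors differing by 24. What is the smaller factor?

Since p = q + 24, we have 697 = q(q + 24), so q² + 24q − 697 = 0.
Discriminant: 24² + 4·697 = 576 + 2788 = 3364; √3364 = 58.
q = (−24 + 58)/2 = 17, and p = q + 24 = 41.
Check: 17 · 41 = 697.

17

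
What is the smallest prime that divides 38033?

38033 is odd.
Digit sum 17, not divisible by 3.
Ends in 3: not divisible by 5.
7: 38033 = 7·5433 + 2
11: 38033 = 11·3457 + 6
13: 38033 = 13·2925 + 8
17: 38033 = 17·2237 + 4
19: 38033 = 19·2001 + 14
23: 38033 = 23·1653 + 14
29: 38033 = 29·1311 + 14
31: 38033 = 31·1226 + 27
37: 38033 = 37·1027 + 34
41: 38033 = 41·927 + 26
43: 38033 = 43·884 + 21
47: 38033 = 47·809 + 10
53: 38033 = 53·717 + 32
59: 38033 = 59·644 + 37
61: 38033 = 61·623 + 30
67: 38033 = 67·567 + 44
71: 38033 = 71·535 + 48
73: 38033 = 73·521

73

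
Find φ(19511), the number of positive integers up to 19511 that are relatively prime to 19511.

19224

Factor: 19511 = 109 · 179.
φ(19511) = (109−1) · (179−1) = 108 · 178 = 19224.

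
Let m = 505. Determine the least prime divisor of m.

5

505 is odd.
Digit sum 10, not divisible by 3.
Ends in 5: divisible by 5.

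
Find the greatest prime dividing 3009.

3009 = 3 · 1003
1003 = 17 · 59
59 is prime.
So 3009 = 3 · 17 · 59; the largest prime factor is 59.

59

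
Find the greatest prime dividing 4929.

53

4929 = 3 · 1643
1643 = 31 · 53
53 is prime.
So 4929 = 3 · 31 · 53; the largest prime factor is 53.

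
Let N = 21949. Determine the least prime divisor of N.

21949 is odd.
Digit sum 25, not divisible by 3.
Ends in 9: not divisible by 5.
7: 21949 = 7·3135 + 4
11: 21949 = 11·1995 + 4
13: 21949 = 13·1688 + 5
17: 21949 = 17·1291 + 2
19: 21949 = 19·1155 + 4
23: 21949 = 23·954 + 7
29: 21949 = 29·756 + 25
31: 21949 = 31·708 + 1
37: 21949 = 37·593 + 8
41: 21949 = 41·535 + 14
43: 21949 = 43·510 + 19
47: 21949 = 47·467

47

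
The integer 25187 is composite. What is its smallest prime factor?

25187 is odd.
Digit sum 23, not divisible by 3.
Ends in 7: not divisible by 5.
7: 25187 = 7·3598 + 1
11: 25187 = 11·2289 + 8
13: 25187 = 13·1937 + 6
17: 25187 = 17·1481 + 10
19: 25187 = 19·1325 + 12
23: 25187 = 23·1095 + 2
29: 25187 = 29·868 + 15
31: 25187 = 31·812 + 15
37: 25187 = 37·680 + 27
41: 25187 = 41·614 + 13
43: 25187 = 43·585 + 32
47: 25187 = 47·535 + 42
53: 25187 = 53·475 + 12
59: 25187 = 59·426 + 53
61: 25187 = 61·412 + 55
67: 25187 = 67·375 + 62
71: 25187 = 71·354 + 53
73: 25187 = 73·345 + 2
79: 25187 = 79·318 + 65
83: 25187 = 83·303 + 38
89: 25187 = 89·283

89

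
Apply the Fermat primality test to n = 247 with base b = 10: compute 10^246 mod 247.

10^1 ≡ 10 (mod 247)
10^2 ≡ 10^2 = 100 ≡ 100 (mod 247)
10^4 ≡ 100^2 = 10000 ≡ 120 (mod 247)
10^8 ≡ 120^2 = 14400 ≡ 74 (mod 247)
10^16 ≡ 74^2 = 5476 ≡ 42 (mod 247)
10^32 ≡ 42^2 = 1764 ≡ 35 (mod 247)
10^64 ≡ 35^2 = 1225 ≡ 237 (mod 247)
10^128 ≡ 237^2 = 56169 ≡ 100 (mod 247)
246 = 128 + 64 + 32 + 16 + 4 + 2 in binary powers of 2.
So 10^246 ≡ 100 · 237 · 35 · 42 · 120 · 100 ≡ 235 (mod 247).
Since 235 ≠ 1, base 10 is a Fermat witness: 247 is composite.

235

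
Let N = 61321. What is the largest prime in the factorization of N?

89

61321 = 13 · 4717
4717 = 53 · 89
89 is prime.
So 61321 = 13 · 53 · 89; the largest prime factor is 89.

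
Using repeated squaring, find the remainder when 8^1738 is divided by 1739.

8^1 ≡ 8 (mod 1739)
8^2 ≡ 8^2 = 64 ≡ 64 (mod 1739)
8^4 ≡ 64^2 = 4096 ≡ 618 (mod 1739)
8^8 ≡ 618^2 = 381924 ≡ 1083 (mod 1739)
8^16 ≡ 1083^2 = 1172889 ≡ 803 (mod 1739)
8^32 ≡ 803^2 = 644809 ≡ 1379 (mod 1739)
8^64 ≡ 1379^2 = 1901641 ≡ 914 (mod 1739)
8^128 ≡ 914^2 = 835396 ≡ 676 (mod 1739)
8^256 ≡ 676^2 = 456976 ≡ 1358 (mod 1739)
8^512 ≡ 1358^2 = 1844164 ≡ 824 (mod 1739)
8^1024 ≡ 824^2 = 678976 ≡ 766 (mod 1739)
1738 = 1024 + 512 + 128 + 64 + 8 + 2 in binary powers of 2.
So 8^1738 ≡ 766 · 824 · 676 · 914 · 1083 · 64 ≡ 159 (mod 1739).
Since 159 ≠ 1, base 8 is a Fermat witness: 1739 is composite.

159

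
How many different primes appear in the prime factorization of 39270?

6

39270 = 2 · 19635
19635 = 3 · 6545
6545 = 5 · 1309
1309 = 7 · 187
187 = 11 · 17
39270 = 2 · 3 · 5 · 7 · 11 · 17, which has 6 distinct prime factors.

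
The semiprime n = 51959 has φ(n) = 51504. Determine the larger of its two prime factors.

φ(n) = (p−1)(q−1) = n − (p+q) + 1, so p + q = 51959 − 51504 + 1 = 456.
p and q are the roots of t² − 456t + 51959 = 0.
Discriminant: 456² − 4·51959 = 207936 − 207836 = 100; √100 = 10.
q = (456 − 10)/2 = 223, p = (456 + 10)/2 = 233.
Check: 223 · 233 = 51959.

233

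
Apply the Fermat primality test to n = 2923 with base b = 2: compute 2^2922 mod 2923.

2617

2^1 ≡ 2 (mod 2923)
2^2 ≡ 2^2 = 4 ≡ 4 (mod 2923)
2^4 ≡ 4^2 = 16 ≡ 16 (mod 2923)
2^8 ≡ 16^2 = 256 ≡ 256 (mod 2923)
2^16 ≡ 256^2 = 65536 ≡ 1230 (mod 2923)
2^32 ≡ 1230^2 = 1512900 ≡ 1709 (mod 2923)
2^64 ≡ 1709^2 = 2920681 ≡ 604 (mod 2923)
2^128 ≡ 604^2 = 364816 ≡ 2364 (mod 2923)
2^256 ≡ 2364^2 = 5588496 ≡ 2643 (mod 2923)
2^512 ≡ 2643^2 = 6985449 ≡ 2402 (mod 2923)
2^1024 ≡ 2402^2 = 5769604 ≡ 2525 (mod 2923)
2^2048 ≡ 2525^2 = 6375625 ≡ 562 (mod 2923)
2922 = 2048 + 512 + 256 + 64 + 32 + 8 + 2 in binary powers of 2.
So 2^2922 ≡ 562 · 2402 · 2643 · 604 · 1709 · 256 · 4 ≡ 2617 (mod 2923).
Since 2617 ≠ 1, base 2 is a Fermat witness: 2923 is composite.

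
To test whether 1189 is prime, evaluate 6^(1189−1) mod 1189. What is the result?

605

6^1 ≡ 6 (mod 1189)
6^2 ≡ 6^2 = 36 ≡ 36 (mod 1189)
6^4 ≡ 36^2 = 1296 ≡ 107 (mod 1189)
6^8 ≡ 107^2 = 11449 ≡ 748 (mod 1189)
6^16 ≡ 748^2 = 559504 ≡ 674 (mod 1189)
6^32 ≡ 674^2 = 454276 ≡ 78 (mod 1189)
6^64 ≡ 78^2 = 6084 ≡ 139 (mod 1189)
6^128 ≡ 139^2 = 19321 ≡ 297 (mod 1189)
6^256 ≡ 297^2 = 88209 ≡ 223 (mod 1189)
6^512 ≡ 223^2 = 49729 ≡ 980 (mod 1189)
6^1024 ≡ 980^2 = 960400 ≡ 877 (mod 1189)
1188 = 1024 + 128 + 32 + 4 in binary powers of 2.
So 6^1188 ≡ 877 · 297 · 78 · 107 ≡ 605 (mod 1189).
Since 605 ≠ 1, base 6 is a Fermat witness: 1189 is composite.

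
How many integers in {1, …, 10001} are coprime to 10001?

Factor: 10001 = 73 · 137.
φ(10001) = (73−1) · (137−1) = 72 · 136 = 9792.

9792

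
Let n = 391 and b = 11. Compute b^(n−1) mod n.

11^1 ≡ 11 (mod 391)
11^2 ≡ 11^2 = 121 ≡ 121 (mod 391)
11^4 ≡ 121^2 = 14641 ≡ 174 (mod 391)
11^8 ≡ 174^2 = 30276 ≡ 169 (mod 391)
11^16 ≡ 169^2 = 28561 ≡ 18 (mod 391)
11^32 ≡ 18^2 = 324 ≡ 324 (mod 391)
11^64 ≡ 324^2 = 104976 ≡ 188 (mod 391)
11^128 ≡ 188^2 = 35344 ≡ 154 (mod 391)
11^256 ≡ 154^2 = 23716 ≡ 256 (mod 391)
390 = 256 + 128 + 4 + 2 in binary powers of 2.
So 11^390 ≡ 256 · 154 · 174 · 121 ≡ 110 (mod 391).
Since 110 ≠ 1, base 11 is a Fermat witness: 391 is composite.

110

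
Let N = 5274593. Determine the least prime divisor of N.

5274593 is odd.
Digit sum 35, not divisible by 3.
Ends in 3: not divisible by 5.
7: 5274593 = 7·753513 + 2
11: 5274593 = 11·479508 + 5
13: 5274593 = 13·405737 + 12
17: 5274593 = 17·310270 + 3
19: 5274593 = 19·277610 + 3
23: 5274593 = 23·229330 + 3
29: 5274593 = 29·181882 + 15
31: 5274593 = 31·170148 + 5
37: 5274593 = 37·142556 + 21
41: 5274593 = 41·128648 + 25
43: 5274593 = 43·122664 + 41
47: 5274593 = 47·112225 + 18
53: 5274593 = 53·99520 + 33
59: 5274593 = 59·89399 + 52
61: 5274593 = 61·86468 + 45
67: 5274593 = 67·78725 + 18
71: 5274593 = 71·74290 + 3
73: 5274593 = 73·72254 + 51
79: 5274593 = 79·66767

79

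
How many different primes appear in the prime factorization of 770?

4

770 = 2 · 385
385 = 5 · 77
77 = 7 · 11
770 = 2 · 5 · 7 · 11, which has 4 distinct prime factors.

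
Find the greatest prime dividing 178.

89

178 = 2 · 89
89 is prime.
So 178 = 2 · 89; the largest prime factor is 89.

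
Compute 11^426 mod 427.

365

11^1 ≡ 11 (mod 427)
11^2 ≡ 11^2 = 121 ≡ 121 (mod 427)
11^4 ≡ 121^2 = 14641 ≡ 123 (mod 427)
11^8 ≡ 123^2 = 15129 ≡ 184 (mod 427)
11^16 ≡ 184^2 = 33856 ≡ 123 (mod 427)
11^32 ≡ 123^2 = 15129 ≡ 184 (mod 427)
11^64 ≡ 184^2 = 33856 ≡ 123 (mod 427)
11^128 ≡ 123^2 = 15129 ≡ 184 (mod 427)
11^256 ≡ 184^2 = 33856 ≡ 123 (mod 427)
426 = 256 + 128 + 32 + 8 + 2 in binary powers of 2.
So 11^426 ≡ 123 · 184 · 184 · 184 · 121 ≡ 365 (mod 427).
Since 365 ≠ 1, base 11 is a Fermat witness: 427 is composite.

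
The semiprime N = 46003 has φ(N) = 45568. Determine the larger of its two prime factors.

257

φ(n) = (p−1)(q−1) = n − (p+q) + 1, so p + q = 46003 − 45568 + 1 = 436.
p and q are the roots of t² − 436t + 46003 = 0.
Discriminant: 436² − 4·46003 = 190096 − 184012 = 6084; √6084 = 78.
q = (436 − 78)/2 = 179, p = (436 + 78)/2 = 257.
Check: 179 · 257 = 46003.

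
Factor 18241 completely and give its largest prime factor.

37

18241 = 17 · 1073
1073 = 29 · 37
37 is prime.
So 18241 = 17 · 29 · 37; the largest prime factor is 37.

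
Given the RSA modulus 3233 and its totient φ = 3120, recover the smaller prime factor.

φ(n) = (p−1)(q−1) = n − (p+q) + 1, so p + q = 3233 − 3120 + 1 = 114.
p and q are the roots of t² − 114t + 3233 = 0.
Discriminant: 114² − 4·3233 = 12996 − 12932 = 64; √64 = 8.
q = (114 − 8)/2 = 53, p = (114 + 8)/2 = 61.
Check: 53 · 61 = 3233.

53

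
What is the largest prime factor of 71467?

71467 = 11 · 6497
6497 = 73 · 89
89 is prime.
So 71467 = 11 · 73 · 89; the largest prime factor is 89.

89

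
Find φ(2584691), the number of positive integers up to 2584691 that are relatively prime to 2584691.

2527200

Factor: 2584691 = 101 · 157 · 163.
φ(2584691) = (101−1) · (157−1) · (163−1) = 100 · 156 · 162 = 2527200.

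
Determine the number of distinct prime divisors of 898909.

4

898909 = 11^2 · 7429
7429 = 17 · 437
437 = 19 · 23
898909 = 11^2 · 17 · 19 · 23, which has 4 distinct prime factors.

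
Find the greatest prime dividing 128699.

128699 = 41 · 3139
3139 = 43 · 73
73 is prime.
So 128699 = 41 · 43 · 73; the largest prime factor is 73.

73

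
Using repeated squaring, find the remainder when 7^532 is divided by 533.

113

7^1 ≡ 7 (mod 533)
7^2 ≡ 7^2 = 49 ≡ 49 (mod 533)
7^4 ≡ 49^2 = 2401 ≡ 269 (mod 533)
7^8 ≡ 269^2 = 72361 ≡ 406 (mod 533)
7^16 ≡ 406^2 = 164836 ≡ 139 (mod 533)
7^32 ≡ 139^2 = 19321 ≡ 133 (mod 533)
7^64 ≡ 133^2 = 17689 ≡ 100 (mod 533)
7^128 ≡ 100^2 = 10000 ≡ 406 (mod 533)
7^256 ≡ 406^2 = 164836 ≡ 139 (mod 533)
7^512 ≡ 139^2 = 19321 ≡ 133 (mod 533)
532 = 512 + 16 + 4 in binary powers of 2.
So 7^532 ≡ 133 · 139 · 269 ≡ 113 (mod 533).
Since 113 ≠ 1, base 7 is a Fermat witness: 533 is composite.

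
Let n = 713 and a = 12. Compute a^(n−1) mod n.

100

12^1 ≡ 12 (mod 713)
12^2 ≡ 12^2 = 144 ≡ 144 (mod 713)
12^4 ≡ 144^2 = 20736 ≡ 59 (mod 713)
12^8 ≡ 59^2 = 3481 ≡ 629 (mod 713)
12^16 ≡ 629^2 = 395641 ≡ 639 (mod 713)
12^32 ≡ 639^2 = 408321 ≡ 485 (mod 713)
12^64 ≡ 485^2 = 235225 ≡ 648 (mod 713)
12^128 ≡ 648^2 = 419904 ≡ 660 (mod 713)
12^256 ≡ 660^2 = 435600 ≡ 670 (mod 713)
12^512 ≡ 670^2 = 448900 ≡ 423 (mod 713)
712 = 512 + 128 + 64 + 8 in binary powers of 2.
So 12^712 ≡ 423 · 660 · 648 · 629 ≡ 100 (mod 713).
Since 100 ≠ 1, base 12 is a Fermat witness: 713 is composite.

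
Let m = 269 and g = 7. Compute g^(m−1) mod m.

7^1 ≡ 7 (mod 269)
7^2 ≡ 7^2 = 49 ≡ 49 (mod 269)
7^4 ≡ 49^2 = 2401 ≡ 249 (mod 269)
7^8 ≡ 249^2 = 62001 ≡ 131 (mod 269)
7^16 ≡ 131^2 = 17161 ≡ 214 (mod 269)
7^32 ≡ 214^2 = 45796 ≡ 66 (mod 269)
7^64 ≡ 66^2 = 4356 ≡ 52 (mod 269)
7^128 ≡ 52^2 = 2704 ≡ 14 (mod 269)
7^256 ≡ 14^2 = 196 ≡ 196 (mod 269)
268 = 256 + 8 + 4 in binary powers of 2.
So 7^268 ≡ 196 · 131 · 249 ≡ 1 (mod 269).
Since the result is 1, base 7 gives no evidence that 269 is composite.

1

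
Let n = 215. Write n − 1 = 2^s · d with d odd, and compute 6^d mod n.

215 − 1 = 214 = 2^1 · 107, so d = 107.
6^1 ≡ 6 (mod 215)
6^2 ≡ 6^2 = 36 ≡ 36 (mod 215)
6^4 ≡ 36^2 = 1296 ≡ 6 (mod 215)
6^8 ≡ 6^2 = 36 ≡ 36 (mod 215)
6^16 ≡ 36^2 = 1296 ≡ 6 (mod 215)
6^32 ≡ 6^2 = 36 ≡ 36 (mod 215)
6^64 ≡ 36^2 = 1296 ≡ 6 (mod 215)
107 = 64 + 32 + 8 + 2 + 1 in binary powers of 2.
So 6^107 ≡ 6 · 36 · 36 · 36 · 6 ≡ 36 (mod 215).
Squaring chain: 36; never reaches −1, so base 6 is a Miller–Rabin witness that 215 is composite.

36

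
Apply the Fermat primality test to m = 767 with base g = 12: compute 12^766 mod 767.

12^1 ≡ 12 (mod 767)
12^2 ≡ 12^2 = 144 ≡ 144 (mod 767)
12^4 ≡ 144^2 = 20736 ≡ 27 (mod 767)
12^8 ≡ 27^2 = 729 ≡ 729 (mod 767)
12^16 ≡ 729^2 = 531441 ≡ 677 (mod 767)
12^32 ≡ 677^2 = 458329 ≡ 430 (mod 767)
12^64 ≡ 430^2 = 184900 ≡ 53 (mod 767)
12^128 ≡ 53^2 = 2809 ≡ 508 (mod 767)
12^256 ≡ 508^2 = 258064 ≡ 352 (mod 767)
12^512 ≡ 352^2 = 123904 ≡ 417 (mod 767)
766 = 512 + 128 + 64 + 32 + 16 + 8 + 4 + 2 in binary powers of 2.
So 12^766 ≡ 417 · 508 · 53 · 430 · 677 · 729 · 27 · 144 ≡ 508 (mod 767).
Since 508 ≠ 1, base 12 is a Fermat witness: 767 is composite.

508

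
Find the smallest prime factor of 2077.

2077 is odd.
Digit sum 16, not divisible by 3.
Ends in 7: not divisible by 5.
7: 2077 = 7·296 + 5
11: 2077 = 11·188 + 9
13: 2077 = 13·159 + 10
17: 2077 = 17·122 + 3
19: 2077 = 19·109 + 6
23: 2077 = 23·90 + 7
29: 2077 = 29·71 + 18
31: 2077 = 31·67

31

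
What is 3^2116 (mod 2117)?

1760

3^1 ≡ 3 (mod 2117)
3^2 ≡ 3^2 = 9 ≡ 9 (mod 2117)
3^4 ≡ 9^2 = 81 ≡ 81 (mod 2117)
3^8 ≡ 81^2 = 6561 ≡ 210 (mod 2117)
3^16 ≡ 210^2 = 44100 ≡ 1760 (mod 2117)
3^32 ≡ 1760^2 = 3097600 ≡ 429 (mod 2117)
3^64 ≡ 429^2 = 184041 ≡ 1979 (mod 2117)
3^128 ≡ 1979^2 = 3916441 ≡ 2108 (mod 2117)
3^256 ≡ 2108^2 = 4443664 ≡ 81 (mod 2117)
3^512 ≡ 81^2 = 6561 ≡ 210 (mod 2117)
3^1024 ≡ 210^2 = 44100 ≡ 1760 (mod 2117)
3^2048 ≡ 1760^2 = 3097600 ≡ 429 (mod 2117)
2116 = 2048 + 64 + 4 in binary powers of 2.
So 3^2116 ≡ 429 · 1979 · 81 ≡ 1760 (mod 2117).
Since 1760 ≠ 1, base 3 is a Fermat witness: 2117 is composite.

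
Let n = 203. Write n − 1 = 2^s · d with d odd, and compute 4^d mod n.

93

203 − 1 = 202 = 2^1 · 101, so d = 101.
4^1 ≡ 4 (mod 203)
4^2 ≡ 4^2 = 16 ≡ 16 (mod 203)
4^4 ≡ 16^2 = 256 ≡ 53 (mod 203)
4^8 ≡ 53^2 = 2809 ≡ 170 (mod 203)
4^16 ≡ 170^2 = 28900 ≡ 74 (mod 203)
4^32 ≡ 74^2 = 5476 ≡ 198 (mod 203)
4^64 ≡ 198^2 = 39204 ≡ 25 (mod 203)
101 = 64 + 32 + 4 + 1 in binary powers of 2.
So 4^101 ≡ 25 · 198 · 53 · 4 ≡ 93 (mod 203).
Squaring chain: 93; never reaches −1, so base 4 is a Miller–Rabin witness that 203 is composite.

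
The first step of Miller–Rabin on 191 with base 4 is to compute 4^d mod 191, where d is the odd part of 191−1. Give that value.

1

191 − 1 = 190 = 2^1 · 95, so d = 95.
4^1 ≡ 4 (mod 191)
4^2 ≡ 4^2 = 16 ≡ 16 (mod 191)
4^4 ≡ 16^2 = 256 ≡ 65 (mod 191)
4^8 ≡ 65^2 = 4225 ≡ 23 (mod 191)
4^16 ≡ 23^2 = 529 ≡ 147 (mod 191)
4^32 ≡ 147^2 = 21609 ≡ 26 (mod 191)
4^64 ≡ 26^2 = 676 ≡ 103 (mod 191)
95 = 64 + 16 + 8 + 4 + 2 + 1 in binary powers of 2.
So 4^95 ≡ 103 · 147 · 23 · 65 · 16 · 4 ≡ 1 (mod 191).
Since 4^d ≡ 1 (mod 191), base 4 does not prove 191 composite.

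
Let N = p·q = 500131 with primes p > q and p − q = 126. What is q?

647

Since p = q + 126, we have 500131 = q(q + 126), so q² + 126q − 500131 = 0.
Discriminant: 126² + 4·500131 = 15876 + 2000524 = 2016400; √2016400 = 1420.
q = (−126 + 1420)/2 = 647, and p = q + 126 = 773.
Check: 647 · 773 = 500131.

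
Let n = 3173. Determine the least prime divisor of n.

3173 is odd.
Digit sum 14, not divisible by 3.
Ends in 3: not divisible by 5.
7: 3173 = 7·453 + 2
11: 3173 = 11·288 + 5
13: 3173 = 13·244 + 1
17: 3173 = 17·186 + 11
19: 3173 = 19·167

19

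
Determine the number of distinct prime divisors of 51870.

51870 = 2 · 25935
25935 = 3 · 8645
8645 = 5 · 1729
1729 = 7 · 247
247 = 13 · 19
51870 = 2 · 3 · 5 · 7 · 13 · 19, which has 6 distinct prime factors.

6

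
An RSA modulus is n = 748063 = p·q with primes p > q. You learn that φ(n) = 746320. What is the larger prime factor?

φ(n) = (p−1)(q−1) = n − (p+q) + 1, so p + q = 748063 − 746320 + 1 = 1744.
p and q are the roots of t² − 1744t + 748063 = 0.
Discriminant: 1744² − 4·748063 = 3041536 − 2992252 = 49284; √49284 = 222.
q = (1744 − 222)/2 = 761, p = (1744 + 222)/2 = 983.
Check: 761 · 983 = 748063.

983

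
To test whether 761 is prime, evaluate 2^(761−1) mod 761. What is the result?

2^1 ≡ 2 (mod 761)
2^2 ≡ 2^2 = 4 ≡ 4 (mod 761)
2^4 ≡ 4^2 = 16 ≡ 16 (mod 761)
2^8 ≡ 16^2 = 256 ≡ 256 (mod 761)
2^16 ≡ 256^2 = 65536 ≡ 90 (mod 761)
2^32 ≡ 90^2 = 8100 ≡ 490 (mod 761)
2^64 ≡ 490^2 = 240100 ≡ 385 (mod 761)
2^128 ≡ 385^2 = 148225 ≡ 591 (mod 761)
2^256 ≡ 591^2 = 349281 ≡ 743 (mod 761)
2^512 ≡ 743^2 = 552049 ≡ 324 (mod 761)
760 = 512 + 128 + 64 + 32 + 16 + 8 in binary powers of 2.
So 2^760 ≡ 324 · 591 · 385 · 490 · 90 · 256 ≡ 1 (mod 761).
Since the result is 1, base 2 gives no evidence that 761 is composite.

1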